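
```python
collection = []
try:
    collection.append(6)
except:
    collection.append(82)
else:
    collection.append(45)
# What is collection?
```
[6, 45]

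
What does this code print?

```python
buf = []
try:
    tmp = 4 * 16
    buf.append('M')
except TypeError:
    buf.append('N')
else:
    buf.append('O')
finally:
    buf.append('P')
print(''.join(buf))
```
MOP

else runs before finally when no exception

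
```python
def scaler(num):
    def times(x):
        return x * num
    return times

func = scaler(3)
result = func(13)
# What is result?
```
39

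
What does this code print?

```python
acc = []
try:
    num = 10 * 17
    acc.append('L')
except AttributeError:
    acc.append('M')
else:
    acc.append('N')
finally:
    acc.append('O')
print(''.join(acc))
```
LNO

else runs before finally when no exception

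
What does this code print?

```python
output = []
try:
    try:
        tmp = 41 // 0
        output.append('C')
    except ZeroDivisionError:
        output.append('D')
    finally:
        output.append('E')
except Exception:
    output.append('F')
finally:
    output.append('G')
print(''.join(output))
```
DEG

Both finally blocks run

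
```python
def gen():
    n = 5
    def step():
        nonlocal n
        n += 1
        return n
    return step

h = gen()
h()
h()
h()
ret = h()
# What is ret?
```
9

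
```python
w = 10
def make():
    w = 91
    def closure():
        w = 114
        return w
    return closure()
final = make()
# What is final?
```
114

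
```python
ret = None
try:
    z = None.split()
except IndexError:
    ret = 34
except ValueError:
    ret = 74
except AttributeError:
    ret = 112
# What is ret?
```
112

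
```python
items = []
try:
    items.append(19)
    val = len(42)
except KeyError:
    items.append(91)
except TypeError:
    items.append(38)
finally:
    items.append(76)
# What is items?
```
[19, 38, 76]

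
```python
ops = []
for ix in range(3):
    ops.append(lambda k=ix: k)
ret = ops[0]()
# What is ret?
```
0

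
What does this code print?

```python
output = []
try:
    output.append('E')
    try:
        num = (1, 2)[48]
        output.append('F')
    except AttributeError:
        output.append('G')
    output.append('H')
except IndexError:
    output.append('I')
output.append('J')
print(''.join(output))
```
EIJ

Inner handler doesn't match, propagates to outer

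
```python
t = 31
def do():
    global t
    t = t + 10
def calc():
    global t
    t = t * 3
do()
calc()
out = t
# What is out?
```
123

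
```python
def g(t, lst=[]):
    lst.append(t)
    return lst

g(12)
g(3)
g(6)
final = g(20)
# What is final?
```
[12, 3, 6, 20]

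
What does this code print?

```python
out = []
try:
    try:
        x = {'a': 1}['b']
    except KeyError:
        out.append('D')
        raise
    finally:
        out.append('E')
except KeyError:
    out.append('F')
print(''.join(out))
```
DEF

finally runs before re-raised exception propagates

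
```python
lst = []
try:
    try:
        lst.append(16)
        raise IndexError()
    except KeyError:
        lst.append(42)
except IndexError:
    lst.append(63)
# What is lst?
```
[16, 63]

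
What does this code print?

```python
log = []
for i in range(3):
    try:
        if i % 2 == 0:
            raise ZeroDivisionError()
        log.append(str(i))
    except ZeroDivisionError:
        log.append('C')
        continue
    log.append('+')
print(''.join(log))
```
C1+C

continue in except skips rest of loop body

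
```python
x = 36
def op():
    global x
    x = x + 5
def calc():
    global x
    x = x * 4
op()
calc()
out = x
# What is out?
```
164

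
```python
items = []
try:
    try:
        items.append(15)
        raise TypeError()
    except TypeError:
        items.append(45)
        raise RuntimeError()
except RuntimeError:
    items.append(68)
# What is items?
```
[15, 45, 68]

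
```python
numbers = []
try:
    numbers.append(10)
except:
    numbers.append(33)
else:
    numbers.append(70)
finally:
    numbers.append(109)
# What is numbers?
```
[10, 70, 109]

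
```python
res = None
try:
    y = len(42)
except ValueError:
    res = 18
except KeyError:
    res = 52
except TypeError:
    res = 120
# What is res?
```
120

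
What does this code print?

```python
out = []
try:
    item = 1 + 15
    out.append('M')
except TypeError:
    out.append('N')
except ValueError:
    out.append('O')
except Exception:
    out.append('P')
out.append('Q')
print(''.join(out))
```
MQ

No exception, try block completes normally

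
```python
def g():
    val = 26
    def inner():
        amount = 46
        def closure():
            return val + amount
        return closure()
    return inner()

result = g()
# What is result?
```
72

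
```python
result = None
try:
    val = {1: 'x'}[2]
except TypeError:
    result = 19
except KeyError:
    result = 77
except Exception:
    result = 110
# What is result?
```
77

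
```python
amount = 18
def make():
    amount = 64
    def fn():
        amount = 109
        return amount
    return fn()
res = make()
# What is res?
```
109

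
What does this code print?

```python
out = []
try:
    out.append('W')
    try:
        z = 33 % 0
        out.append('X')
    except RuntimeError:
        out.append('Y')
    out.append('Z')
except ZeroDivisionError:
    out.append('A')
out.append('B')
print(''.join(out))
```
WAB

Inner handler doesn't match, propagates to outer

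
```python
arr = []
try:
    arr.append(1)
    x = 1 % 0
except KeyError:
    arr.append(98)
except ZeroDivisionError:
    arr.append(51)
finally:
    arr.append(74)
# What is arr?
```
[1, 51, 74]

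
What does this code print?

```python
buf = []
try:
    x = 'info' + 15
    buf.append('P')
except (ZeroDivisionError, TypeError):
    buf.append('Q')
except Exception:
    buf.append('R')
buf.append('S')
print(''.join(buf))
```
QS

TypeError matches tuple containing it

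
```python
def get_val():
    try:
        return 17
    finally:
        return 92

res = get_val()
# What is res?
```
92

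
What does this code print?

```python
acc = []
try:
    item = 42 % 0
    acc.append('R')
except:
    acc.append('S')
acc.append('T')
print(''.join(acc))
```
ST

Exception raised in try, caught by bare except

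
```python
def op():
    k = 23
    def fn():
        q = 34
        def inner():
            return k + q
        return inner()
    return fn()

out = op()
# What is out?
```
57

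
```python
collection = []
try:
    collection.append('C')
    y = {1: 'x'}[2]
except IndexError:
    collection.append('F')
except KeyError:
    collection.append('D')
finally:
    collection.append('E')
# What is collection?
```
['C', 'D', 'E']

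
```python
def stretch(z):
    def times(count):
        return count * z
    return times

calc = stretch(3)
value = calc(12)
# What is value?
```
36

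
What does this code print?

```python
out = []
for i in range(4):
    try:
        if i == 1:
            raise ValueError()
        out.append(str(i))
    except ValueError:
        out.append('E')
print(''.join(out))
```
0E23

Exception on i=1 caught, loop continues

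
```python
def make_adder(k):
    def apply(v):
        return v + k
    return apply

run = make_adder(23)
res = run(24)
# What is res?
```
47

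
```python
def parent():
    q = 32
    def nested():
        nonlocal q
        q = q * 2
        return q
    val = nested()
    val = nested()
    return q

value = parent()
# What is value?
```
128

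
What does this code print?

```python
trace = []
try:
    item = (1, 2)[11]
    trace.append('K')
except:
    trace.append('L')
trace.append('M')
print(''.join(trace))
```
LM

Exception raised in try, caught by bare except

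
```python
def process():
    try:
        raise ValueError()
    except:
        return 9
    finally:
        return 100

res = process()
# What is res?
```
100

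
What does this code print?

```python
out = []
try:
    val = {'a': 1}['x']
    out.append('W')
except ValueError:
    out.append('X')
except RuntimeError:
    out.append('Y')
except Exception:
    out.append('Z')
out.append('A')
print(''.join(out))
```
ZA

KeyError not specifically caught, falls to Exception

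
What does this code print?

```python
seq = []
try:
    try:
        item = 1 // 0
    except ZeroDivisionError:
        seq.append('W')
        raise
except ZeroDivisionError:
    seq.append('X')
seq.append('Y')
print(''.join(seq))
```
WXY

raise without argument re-raises current exception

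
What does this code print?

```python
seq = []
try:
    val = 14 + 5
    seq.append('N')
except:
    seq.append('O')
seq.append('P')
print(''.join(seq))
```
NP

No exception, try block completes normally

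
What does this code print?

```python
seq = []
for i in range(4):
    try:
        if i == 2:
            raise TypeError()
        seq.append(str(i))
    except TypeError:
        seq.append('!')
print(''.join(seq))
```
01!3

Exception on i=2 caught, loop continues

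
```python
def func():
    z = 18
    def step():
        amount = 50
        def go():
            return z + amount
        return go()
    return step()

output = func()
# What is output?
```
68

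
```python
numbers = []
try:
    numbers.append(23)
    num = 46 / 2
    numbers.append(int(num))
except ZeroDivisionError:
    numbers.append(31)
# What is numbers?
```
[23, 23]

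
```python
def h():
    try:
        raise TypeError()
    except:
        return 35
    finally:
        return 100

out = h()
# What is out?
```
100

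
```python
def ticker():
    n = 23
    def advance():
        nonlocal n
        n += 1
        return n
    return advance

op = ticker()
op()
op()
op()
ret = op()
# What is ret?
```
27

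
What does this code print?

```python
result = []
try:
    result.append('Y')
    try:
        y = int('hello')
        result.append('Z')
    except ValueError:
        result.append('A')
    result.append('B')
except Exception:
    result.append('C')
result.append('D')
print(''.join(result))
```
YABD

Inner exception caught by inner handler, outer continues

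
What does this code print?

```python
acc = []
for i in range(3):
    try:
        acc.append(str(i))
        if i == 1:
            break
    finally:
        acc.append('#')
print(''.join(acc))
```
0#1#

finally runs even when breaking out of loop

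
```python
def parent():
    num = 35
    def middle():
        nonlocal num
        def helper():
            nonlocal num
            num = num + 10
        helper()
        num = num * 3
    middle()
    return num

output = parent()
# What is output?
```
135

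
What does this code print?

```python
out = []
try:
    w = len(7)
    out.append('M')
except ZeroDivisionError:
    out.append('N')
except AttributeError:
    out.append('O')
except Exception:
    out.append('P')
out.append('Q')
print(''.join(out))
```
PQ

TypeError not specifically caught, falls to Exception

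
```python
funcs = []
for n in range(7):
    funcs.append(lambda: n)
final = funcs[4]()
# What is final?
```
6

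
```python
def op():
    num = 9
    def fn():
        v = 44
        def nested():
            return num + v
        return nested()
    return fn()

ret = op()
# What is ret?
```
53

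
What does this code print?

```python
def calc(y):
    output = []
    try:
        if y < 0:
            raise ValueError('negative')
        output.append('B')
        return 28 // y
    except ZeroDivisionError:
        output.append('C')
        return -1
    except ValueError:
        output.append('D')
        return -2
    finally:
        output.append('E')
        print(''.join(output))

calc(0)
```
BCE

y=0 causes ZeroDivisionError, caught, finally prints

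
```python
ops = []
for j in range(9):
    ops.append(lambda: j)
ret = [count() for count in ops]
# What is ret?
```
[8, 8, 8, 8, 8, 8, 8, 8, 8]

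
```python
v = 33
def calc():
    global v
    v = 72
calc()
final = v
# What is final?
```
72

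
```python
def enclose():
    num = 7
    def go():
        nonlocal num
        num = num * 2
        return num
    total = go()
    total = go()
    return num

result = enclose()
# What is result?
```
28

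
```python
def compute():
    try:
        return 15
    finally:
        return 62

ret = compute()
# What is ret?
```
62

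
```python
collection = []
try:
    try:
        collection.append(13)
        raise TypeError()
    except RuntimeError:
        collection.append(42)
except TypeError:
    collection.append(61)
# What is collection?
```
[13, 61]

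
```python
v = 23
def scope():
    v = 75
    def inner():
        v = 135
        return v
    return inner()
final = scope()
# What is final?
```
135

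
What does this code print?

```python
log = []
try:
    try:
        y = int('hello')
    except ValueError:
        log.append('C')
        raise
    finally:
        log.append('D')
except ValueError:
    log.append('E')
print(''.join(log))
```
CDE

finally runs before re-raised exception propagates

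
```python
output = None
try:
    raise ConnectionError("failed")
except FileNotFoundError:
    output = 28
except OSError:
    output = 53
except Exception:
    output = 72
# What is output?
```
53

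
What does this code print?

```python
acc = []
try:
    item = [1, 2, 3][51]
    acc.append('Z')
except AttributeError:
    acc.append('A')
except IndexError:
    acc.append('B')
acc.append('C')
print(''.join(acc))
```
BC

IndexError is caught by its specific handler, not AttributeError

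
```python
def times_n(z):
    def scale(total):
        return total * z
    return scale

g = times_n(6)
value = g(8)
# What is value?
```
48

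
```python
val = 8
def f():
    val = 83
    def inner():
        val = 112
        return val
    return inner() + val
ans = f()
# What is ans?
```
195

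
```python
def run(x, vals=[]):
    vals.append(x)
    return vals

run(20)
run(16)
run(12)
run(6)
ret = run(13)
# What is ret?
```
[20, 16, 12, 6, 13]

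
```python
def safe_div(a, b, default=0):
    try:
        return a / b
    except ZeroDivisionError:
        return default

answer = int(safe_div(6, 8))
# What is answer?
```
0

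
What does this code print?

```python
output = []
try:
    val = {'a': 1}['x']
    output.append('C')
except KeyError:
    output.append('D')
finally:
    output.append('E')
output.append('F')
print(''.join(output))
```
DEF

finally always runs, even after exception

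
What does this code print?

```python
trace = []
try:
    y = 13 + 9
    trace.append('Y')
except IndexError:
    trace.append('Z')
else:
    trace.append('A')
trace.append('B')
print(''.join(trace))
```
YAB

else block runs when no exception occurs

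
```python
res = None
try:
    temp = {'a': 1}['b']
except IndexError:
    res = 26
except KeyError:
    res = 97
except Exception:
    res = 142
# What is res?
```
97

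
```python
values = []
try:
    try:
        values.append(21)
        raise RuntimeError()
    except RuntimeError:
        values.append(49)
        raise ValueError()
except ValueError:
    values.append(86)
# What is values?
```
[21, 49, 86]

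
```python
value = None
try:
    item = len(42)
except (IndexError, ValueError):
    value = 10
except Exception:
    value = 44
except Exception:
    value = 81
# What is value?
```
44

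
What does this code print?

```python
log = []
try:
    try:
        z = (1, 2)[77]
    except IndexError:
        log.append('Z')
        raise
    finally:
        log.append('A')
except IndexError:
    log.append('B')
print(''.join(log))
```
ZAB

finally runs before re-raised exception propagates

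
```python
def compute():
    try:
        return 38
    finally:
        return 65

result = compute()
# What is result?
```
65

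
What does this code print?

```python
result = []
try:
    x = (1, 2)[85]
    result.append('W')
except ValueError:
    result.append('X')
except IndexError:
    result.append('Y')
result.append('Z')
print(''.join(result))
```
YZ

IndexError is caught by its specific handler, not ValueError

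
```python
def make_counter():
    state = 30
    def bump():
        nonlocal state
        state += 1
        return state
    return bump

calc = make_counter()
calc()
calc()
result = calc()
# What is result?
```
33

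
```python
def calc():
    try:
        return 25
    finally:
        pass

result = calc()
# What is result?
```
25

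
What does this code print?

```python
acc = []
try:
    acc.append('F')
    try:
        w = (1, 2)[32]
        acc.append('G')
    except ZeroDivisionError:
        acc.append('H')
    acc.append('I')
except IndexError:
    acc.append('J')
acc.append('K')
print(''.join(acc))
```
FJK

Inner handler doesn't match, propagates to outer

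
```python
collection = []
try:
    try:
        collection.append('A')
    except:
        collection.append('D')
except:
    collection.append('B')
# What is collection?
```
['A']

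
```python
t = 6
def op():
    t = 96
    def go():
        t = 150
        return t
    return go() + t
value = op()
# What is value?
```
246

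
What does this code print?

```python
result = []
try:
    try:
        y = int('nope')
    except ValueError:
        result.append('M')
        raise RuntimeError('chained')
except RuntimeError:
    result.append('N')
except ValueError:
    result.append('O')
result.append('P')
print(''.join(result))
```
MNP

RuntimeError raised and caught, original ValueError not re-raised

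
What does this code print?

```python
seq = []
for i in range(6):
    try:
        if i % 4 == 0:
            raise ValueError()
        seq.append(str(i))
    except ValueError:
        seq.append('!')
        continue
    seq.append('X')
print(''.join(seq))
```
!1X2X3X!5X

continue in except skips rest of loop body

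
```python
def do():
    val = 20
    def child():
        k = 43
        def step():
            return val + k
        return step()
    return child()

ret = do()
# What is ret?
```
63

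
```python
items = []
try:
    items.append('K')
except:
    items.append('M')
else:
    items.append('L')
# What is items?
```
['K', 'L']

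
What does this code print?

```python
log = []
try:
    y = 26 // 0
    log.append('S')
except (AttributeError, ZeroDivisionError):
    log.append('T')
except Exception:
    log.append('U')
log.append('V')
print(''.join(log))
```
TV

ZeroDivisionError matches tuple containing it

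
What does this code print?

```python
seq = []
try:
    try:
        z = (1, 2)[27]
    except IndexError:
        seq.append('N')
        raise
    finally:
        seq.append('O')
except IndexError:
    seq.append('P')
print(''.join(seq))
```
NOP

finally runs before re-raised exception propagates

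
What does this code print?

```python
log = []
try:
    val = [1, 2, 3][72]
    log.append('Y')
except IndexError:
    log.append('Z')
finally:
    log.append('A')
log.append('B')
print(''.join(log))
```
ZAB

finally always runs, even after exception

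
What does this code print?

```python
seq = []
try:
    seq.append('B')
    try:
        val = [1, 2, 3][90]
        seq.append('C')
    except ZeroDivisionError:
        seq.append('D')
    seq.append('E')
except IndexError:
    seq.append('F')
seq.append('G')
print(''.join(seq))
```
BFG

Inner handler doesn't match, propagates to outer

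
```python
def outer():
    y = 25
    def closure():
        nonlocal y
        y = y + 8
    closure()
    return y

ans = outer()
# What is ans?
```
33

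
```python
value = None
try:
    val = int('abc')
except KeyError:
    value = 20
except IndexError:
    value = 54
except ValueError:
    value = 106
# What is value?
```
106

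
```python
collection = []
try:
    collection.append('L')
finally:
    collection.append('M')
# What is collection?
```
['L', 'M']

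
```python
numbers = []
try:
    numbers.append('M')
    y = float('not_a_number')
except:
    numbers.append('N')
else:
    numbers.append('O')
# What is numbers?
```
['M', 'N']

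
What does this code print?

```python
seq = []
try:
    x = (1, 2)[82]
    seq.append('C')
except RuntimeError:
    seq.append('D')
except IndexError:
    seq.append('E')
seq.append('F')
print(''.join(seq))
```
EF

IndexError is caught by its specific handler, not RuntimeError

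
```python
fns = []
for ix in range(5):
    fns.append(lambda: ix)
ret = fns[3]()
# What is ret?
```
4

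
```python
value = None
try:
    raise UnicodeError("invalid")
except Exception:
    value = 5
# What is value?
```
5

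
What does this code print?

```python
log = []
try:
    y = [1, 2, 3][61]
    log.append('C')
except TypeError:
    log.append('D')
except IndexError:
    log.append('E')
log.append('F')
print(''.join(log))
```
EF

IndexError is caught by its specific handler, not TypeError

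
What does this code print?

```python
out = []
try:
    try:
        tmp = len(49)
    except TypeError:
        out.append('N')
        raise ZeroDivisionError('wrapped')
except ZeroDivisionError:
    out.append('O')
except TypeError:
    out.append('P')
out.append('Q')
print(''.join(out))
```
NOQ

ZeroDivisionError raised and caught, original TypeError not re-raised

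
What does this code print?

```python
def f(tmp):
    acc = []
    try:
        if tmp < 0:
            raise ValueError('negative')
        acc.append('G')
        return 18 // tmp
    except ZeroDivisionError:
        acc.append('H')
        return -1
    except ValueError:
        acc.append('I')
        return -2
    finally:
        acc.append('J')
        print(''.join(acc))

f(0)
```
GHJ

tmp=0 causes ZeroDivisionError, caught, finally prints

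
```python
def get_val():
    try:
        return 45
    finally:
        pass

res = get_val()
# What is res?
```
45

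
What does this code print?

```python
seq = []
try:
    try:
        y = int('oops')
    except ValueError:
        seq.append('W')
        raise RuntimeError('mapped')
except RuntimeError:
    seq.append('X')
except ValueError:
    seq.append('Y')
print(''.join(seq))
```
WX

New RuntimeError raised, caught by outer RuntimeError handler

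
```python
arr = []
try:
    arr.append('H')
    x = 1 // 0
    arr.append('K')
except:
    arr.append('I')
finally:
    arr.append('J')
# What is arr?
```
['H', 'I', 'J']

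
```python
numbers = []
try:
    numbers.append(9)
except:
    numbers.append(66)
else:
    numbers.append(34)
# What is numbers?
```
[9, 34]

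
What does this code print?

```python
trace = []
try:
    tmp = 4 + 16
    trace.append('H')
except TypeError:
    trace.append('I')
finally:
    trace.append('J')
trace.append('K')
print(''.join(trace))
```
HJK

finally runs after normal execution too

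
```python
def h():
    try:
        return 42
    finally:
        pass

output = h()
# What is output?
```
42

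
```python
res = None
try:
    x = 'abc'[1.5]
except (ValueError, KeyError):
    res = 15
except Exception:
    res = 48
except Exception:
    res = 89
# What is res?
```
48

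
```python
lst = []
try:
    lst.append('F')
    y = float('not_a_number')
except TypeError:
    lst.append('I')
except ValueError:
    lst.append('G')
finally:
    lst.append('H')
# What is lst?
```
['F', 'G', 'H']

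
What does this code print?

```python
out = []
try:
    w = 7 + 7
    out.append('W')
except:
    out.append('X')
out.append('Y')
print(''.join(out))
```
WY

No exception, try block completes normally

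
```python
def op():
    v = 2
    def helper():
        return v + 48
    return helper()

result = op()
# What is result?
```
50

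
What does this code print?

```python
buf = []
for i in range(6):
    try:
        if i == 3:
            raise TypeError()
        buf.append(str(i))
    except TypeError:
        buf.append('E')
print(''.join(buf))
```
012E45

Exception on i=3 caught, loop continues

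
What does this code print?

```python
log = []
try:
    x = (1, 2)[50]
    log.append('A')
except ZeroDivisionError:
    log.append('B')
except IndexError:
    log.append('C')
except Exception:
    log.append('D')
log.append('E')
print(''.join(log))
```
CE

IndexError matches before generic Exception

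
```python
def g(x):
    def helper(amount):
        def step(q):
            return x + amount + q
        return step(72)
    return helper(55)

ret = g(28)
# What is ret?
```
155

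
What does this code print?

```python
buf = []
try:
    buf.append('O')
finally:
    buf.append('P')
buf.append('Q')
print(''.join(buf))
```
OPQ

try/finally without except, no exception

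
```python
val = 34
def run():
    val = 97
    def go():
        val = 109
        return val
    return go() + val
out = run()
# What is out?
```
206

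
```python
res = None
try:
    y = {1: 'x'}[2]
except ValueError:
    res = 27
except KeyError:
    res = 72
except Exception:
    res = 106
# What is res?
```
72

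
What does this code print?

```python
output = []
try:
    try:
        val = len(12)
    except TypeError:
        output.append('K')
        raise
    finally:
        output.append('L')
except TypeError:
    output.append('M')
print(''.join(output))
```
KLM

finally runs before re-raised exception propagates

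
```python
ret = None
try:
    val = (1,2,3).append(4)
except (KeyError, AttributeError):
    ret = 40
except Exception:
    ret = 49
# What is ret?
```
40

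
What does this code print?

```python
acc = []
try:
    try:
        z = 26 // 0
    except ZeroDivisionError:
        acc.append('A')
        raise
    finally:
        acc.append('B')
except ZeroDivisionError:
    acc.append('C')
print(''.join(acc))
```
ABC

finally runs before re-raised exception propagates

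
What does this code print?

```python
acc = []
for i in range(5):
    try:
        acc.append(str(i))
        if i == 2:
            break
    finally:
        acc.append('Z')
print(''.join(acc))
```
0Z1Z2Z

finally runs even when breaking out of loop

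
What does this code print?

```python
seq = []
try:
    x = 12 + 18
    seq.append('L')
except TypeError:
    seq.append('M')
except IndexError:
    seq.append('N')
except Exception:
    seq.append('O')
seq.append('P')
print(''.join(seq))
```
LP

No exception, try block completes normally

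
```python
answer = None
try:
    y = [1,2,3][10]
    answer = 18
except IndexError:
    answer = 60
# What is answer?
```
60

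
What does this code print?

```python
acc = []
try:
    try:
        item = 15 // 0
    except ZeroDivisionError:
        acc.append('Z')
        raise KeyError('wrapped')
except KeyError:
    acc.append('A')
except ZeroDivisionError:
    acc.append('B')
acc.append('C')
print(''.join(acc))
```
ZAC

KeyError raised and caught, original ZeroDivisionError not re-raised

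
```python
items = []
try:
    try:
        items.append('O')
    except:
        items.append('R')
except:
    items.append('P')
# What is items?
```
['O']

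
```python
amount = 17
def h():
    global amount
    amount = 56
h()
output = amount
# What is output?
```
56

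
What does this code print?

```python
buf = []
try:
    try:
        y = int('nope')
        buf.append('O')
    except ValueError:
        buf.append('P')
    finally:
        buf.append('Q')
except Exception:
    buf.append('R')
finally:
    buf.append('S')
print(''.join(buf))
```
PQS

Both finally blocks run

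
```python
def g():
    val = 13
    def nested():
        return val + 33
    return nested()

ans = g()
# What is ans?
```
46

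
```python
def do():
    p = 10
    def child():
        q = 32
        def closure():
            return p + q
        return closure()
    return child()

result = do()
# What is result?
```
42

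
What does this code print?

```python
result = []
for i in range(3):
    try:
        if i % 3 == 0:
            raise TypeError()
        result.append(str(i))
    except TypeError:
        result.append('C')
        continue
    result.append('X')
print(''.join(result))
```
C1X2X

continue in except skips rest of loop body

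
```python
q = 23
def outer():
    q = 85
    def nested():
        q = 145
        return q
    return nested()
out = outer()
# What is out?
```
145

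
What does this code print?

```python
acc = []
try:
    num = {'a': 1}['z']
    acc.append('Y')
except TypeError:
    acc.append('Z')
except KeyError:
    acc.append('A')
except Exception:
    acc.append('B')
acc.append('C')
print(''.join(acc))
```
AC

KeyError matches before generic Exception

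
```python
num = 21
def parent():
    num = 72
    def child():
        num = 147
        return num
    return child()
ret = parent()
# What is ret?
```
147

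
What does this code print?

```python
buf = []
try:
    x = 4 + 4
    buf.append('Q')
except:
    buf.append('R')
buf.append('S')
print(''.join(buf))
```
QS

No exception, try block completes normally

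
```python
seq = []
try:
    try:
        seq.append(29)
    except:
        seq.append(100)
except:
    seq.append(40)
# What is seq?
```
[29]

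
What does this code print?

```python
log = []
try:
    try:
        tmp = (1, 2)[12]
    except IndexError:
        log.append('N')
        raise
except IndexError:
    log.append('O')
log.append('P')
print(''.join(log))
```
NOP

raise without argument re-raises current exception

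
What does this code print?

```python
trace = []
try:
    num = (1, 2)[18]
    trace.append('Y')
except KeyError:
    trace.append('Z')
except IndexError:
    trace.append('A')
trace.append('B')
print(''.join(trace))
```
AB

IndexError is caught by its specific handler, not KeyError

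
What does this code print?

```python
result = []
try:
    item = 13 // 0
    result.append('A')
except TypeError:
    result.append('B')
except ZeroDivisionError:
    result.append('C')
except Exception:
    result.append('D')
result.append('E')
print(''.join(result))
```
CE

ZeroDivisionError matches before generic Exception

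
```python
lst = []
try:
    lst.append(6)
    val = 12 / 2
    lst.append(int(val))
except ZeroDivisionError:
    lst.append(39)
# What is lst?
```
[6, 6]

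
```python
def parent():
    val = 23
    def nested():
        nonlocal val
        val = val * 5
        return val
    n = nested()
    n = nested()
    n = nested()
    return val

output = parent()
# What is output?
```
2875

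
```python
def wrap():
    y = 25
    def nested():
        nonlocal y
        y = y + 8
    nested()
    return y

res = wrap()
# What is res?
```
33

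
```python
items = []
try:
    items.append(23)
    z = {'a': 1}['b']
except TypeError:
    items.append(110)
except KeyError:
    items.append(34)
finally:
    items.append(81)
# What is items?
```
[23, 34, 81]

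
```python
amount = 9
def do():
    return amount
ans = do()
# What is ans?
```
9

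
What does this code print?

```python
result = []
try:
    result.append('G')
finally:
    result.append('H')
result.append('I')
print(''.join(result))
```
GHI

try/finally without except, no exception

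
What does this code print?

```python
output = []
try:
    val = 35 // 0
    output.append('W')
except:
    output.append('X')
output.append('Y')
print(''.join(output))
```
XY

Exception raised in try, caught by bare except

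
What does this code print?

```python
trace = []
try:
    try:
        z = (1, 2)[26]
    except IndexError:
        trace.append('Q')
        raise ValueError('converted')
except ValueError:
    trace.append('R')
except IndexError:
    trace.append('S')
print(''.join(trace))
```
QR

New ValueError raised, caught by outer ValueError handler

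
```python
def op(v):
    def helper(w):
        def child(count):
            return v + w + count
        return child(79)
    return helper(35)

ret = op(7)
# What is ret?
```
121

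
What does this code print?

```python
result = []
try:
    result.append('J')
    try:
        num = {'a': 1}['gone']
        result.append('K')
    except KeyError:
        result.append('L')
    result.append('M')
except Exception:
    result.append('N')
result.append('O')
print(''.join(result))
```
JLMO

Inner exception caught by inner handler, outer continues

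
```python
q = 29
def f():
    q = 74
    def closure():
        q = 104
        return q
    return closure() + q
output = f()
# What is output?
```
178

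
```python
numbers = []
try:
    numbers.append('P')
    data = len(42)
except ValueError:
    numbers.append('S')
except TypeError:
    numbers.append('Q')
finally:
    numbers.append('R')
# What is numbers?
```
['P', 'Q', 'R']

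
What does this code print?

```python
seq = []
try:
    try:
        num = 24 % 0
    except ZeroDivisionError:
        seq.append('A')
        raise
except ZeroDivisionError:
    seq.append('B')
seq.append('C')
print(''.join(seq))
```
ABC

raise without argument re-raises current exception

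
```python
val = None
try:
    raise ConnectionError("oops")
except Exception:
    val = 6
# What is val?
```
6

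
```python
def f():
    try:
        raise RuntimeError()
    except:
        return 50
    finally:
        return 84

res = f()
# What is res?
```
84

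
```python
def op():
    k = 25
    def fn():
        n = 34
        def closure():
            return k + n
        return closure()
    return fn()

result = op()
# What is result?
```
59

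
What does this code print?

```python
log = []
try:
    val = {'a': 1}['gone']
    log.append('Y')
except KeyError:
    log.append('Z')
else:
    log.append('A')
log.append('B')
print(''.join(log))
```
ZB

else block skipped when exception is caught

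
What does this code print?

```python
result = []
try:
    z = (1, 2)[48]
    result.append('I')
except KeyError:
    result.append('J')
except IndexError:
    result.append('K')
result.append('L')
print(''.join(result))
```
KL

IndexError is caught by its specific handler, not KeyError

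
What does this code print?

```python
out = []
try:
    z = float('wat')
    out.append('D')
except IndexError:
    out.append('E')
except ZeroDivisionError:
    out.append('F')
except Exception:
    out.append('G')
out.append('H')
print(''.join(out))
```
GH

ValueError not specifically caught, falls to Exception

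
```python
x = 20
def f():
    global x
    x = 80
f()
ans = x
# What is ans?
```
80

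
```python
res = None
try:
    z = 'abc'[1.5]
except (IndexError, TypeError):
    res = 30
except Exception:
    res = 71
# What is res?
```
30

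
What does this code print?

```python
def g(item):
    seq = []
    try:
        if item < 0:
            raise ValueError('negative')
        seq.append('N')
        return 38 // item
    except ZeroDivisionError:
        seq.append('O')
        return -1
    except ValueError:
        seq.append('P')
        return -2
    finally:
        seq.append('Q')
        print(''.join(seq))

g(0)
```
NOQ

item=0 causes ZeroDivisionError, caught, finally prints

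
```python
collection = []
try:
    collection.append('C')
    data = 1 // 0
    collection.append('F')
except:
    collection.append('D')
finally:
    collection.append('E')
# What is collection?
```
['C', 'D', 'E']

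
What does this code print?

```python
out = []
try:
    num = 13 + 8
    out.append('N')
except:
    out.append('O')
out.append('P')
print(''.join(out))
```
NP

No exception, try block completes normally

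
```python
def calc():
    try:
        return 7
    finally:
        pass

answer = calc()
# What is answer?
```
7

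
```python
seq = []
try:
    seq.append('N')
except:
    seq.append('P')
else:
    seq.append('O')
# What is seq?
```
['N', 'O']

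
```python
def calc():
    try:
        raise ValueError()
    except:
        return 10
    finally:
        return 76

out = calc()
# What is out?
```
76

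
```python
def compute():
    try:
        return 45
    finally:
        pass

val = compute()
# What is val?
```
45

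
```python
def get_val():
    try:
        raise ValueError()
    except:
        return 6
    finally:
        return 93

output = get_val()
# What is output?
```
93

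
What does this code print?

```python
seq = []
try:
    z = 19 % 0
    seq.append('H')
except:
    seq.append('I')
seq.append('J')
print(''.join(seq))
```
IJ

Exception raised in try, caught by bare except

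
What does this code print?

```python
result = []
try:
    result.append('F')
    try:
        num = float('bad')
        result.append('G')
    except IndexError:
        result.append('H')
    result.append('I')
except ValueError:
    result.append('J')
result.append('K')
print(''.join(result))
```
FJK

Inner handler doesn't match, propagates to outer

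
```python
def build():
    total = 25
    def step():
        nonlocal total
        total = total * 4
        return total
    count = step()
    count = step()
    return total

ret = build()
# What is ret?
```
400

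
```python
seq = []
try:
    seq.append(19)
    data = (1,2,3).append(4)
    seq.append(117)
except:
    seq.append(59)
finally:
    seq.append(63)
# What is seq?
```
[19, 59, 63]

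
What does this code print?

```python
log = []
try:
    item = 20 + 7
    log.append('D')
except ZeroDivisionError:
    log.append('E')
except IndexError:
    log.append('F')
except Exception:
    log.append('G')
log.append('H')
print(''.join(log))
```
DH

No exception, try block completes normally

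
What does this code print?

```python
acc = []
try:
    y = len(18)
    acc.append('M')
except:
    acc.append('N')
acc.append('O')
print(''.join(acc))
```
NO

Exception raised in try, caught by bare except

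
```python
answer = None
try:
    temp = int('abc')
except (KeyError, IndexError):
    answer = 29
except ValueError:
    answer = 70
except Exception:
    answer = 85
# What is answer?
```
70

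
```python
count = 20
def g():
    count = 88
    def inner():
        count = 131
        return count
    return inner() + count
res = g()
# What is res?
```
219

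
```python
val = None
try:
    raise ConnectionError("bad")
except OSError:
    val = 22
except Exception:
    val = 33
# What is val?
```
22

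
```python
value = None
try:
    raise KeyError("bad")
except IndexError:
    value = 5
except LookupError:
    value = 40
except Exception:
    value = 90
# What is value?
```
40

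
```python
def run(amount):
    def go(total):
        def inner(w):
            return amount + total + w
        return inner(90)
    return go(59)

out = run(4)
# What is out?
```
153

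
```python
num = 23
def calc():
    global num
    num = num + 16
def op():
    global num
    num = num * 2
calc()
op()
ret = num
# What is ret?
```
78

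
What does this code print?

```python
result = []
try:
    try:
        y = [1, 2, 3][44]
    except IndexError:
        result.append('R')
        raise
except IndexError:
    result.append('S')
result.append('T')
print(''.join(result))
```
RST

raise without argument re-raises current exception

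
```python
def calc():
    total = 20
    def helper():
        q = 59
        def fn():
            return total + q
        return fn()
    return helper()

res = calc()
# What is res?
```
79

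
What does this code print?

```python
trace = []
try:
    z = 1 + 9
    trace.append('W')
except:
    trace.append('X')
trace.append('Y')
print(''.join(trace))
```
WY

No exception, try block completes normally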